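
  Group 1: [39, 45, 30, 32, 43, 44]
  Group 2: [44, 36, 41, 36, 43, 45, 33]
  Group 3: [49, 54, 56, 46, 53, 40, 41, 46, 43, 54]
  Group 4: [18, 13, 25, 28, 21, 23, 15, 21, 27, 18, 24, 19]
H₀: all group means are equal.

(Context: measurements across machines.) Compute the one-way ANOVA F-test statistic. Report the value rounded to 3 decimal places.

test statistic = 50.699

Group means [38.83, 39.71, 48.20, 21.00], grand mean 35.571
SSB = Σnᵢ(x̄ᵢ−x̄)² = 4326.710; SSW = ΣΣ(x−x̄ᵢ)² = 881.862
MSB = 4326.710/3 = 1442.2365; MSW = 881.862/31 = 28.4472
F = MSB/MSW = 50.6988
df = (3, 31)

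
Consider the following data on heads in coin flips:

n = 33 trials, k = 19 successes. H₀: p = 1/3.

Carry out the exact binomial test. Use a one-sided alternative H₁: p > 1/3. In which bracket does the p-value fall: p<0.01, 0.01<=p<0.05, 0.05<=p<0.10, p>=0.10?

p-value bracket: p<0.01

Exact binomial: n=33, k=19, p₀=1/3=0.3333
P(X≥19) from Σ C(n,i)·p₀^i·(1−p₀)^(n−i)
p-value (one-sided, H₁ greater) = 0.00361
→ bracket: p<0.01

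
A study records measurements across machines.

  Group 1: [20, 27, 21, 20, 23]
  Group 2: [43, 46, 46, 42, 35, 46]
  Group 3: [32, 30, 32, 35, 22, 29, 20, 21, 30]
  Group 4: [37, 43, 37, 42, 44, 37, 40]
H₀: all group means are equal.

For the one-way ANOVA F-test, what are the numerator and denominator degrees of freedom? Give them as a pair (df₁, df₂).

k = 4 groups, N = 27 total
df = (k−1, N−k) = (4−1, 27−4) = (3, 23)

degrees of freedom = [3, 23]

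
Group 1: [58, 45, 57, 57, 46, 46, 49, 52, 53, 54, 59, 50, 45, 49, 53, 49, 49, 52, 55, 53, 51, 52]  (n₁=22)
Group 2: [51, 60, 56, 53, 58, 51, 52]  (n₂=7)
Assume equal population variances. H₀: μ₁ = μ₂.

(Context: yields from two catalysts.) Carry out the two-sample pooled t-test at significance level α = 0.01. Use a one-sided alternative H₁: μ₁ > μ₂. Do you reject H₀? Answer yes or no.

x̄₁=51.545, s₁=4.126, n₁=22
x̄₂=54.429, s₂=3.599, n₂=7
s_p² = [21·4.126² + 6·3.599²]/27 = 16.1174
SE = √(s_p²·(1/22+1/7)) = 1.7422
t = (51.545−54.429)/1.7422 = -1.6549
df = 27
p-value (one-sided, H₁ greater) = 0.94524
At α=0.01: p ≥ α → fail to reject H₀

reject H₀: no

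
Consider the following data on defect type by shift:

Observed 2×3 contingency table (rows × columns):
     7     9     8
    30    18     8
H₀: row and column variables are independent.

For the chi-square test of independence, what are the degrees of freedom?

df = (r−1)(c−1) = (2−1)·(3−1) = 2

degrees of freedom = 2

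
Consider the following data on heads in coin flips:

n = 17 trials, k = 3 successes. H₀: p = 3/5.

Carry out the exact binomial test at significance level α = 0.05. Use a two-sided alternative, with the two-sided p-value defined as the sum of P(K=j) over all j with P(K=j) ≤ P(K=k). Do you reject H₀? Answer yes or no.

Exact binomial: n=17, k=3, p₀=3/5=0.6000
P(X=j) = C(n,j)·p₀^j·(1−p₀)^(n−j); p = Σ P(X=j) over j with P(X=j) ≤ P(X=3)
p-value (two-sided) = 0.00062
At α=0.05: p < α → reject H₀

reject H₀: yes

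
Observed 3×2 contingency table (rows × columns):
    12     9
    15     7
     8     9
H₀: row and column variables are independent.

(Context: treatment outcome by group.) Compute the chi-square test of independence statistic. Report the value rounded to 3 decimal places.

test statistic = 1.779

Row totals [21, 22, 17], col totals [35, 25], n=60
χ² = (12−12.25)²/12.25 + (9−8.75)²/8.75 + (15−12.83)²/12.83 + (7−9.17)²/9.17 + (8−9.92)²/9.92 + (9−7.08)²/7.08 = 1.7792
df = 2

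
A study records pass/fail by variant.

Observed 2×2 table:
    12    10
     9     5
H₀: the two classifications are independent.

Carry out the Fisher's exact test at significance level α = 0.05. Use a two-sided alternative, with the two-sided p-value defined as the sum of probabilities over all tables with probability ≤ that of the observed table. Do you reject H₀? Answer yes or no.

reject H₀: no

Margins: r₁=22, r₂=14, c₁=21, c₂=15, n=36
p_obs = C(22,12)·C(14,9)/C(36,21); sum pmf over tables with pmf ≤ p_obs
p-value (two-sided) = 0.73172
At α=0.05: p ≥ α → fail to reject H₀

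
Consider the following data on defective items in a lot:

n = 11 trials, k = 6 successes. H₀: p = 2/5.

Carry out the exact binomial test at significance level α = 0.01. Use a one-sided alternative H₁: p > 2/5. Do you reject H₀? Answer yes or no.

reject H₀: no

Exact binomial: n=11, k=6, p₀=2/5=0.4000
P(X≥6) from Σ C(n,i)·p₀^i·(1−p₀)^(n−i)
p-value (one-sided, H₁ greater) = 0.24650
At α=0.01: p ≥ α → fail to reject H₀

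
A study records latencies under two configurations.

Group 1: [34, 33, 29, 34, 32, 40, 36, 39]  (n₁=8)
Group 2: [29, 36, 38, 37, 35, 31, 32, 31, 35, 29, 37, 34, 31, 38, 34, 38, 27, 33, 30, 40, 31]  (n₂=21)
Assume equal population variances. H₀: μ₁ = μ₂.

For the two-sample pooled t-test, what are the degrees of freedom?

degrees of freedom = 27

df = n₁ + n₂ − 2 = 8 + 21 − 2 = 27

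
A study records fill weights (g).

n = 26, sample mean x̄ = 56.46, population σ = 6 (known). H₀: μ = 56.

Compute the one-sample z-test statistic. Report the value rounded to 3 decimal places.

test statistic = 0.391

SE = σ/√n = 6/√26 = 1.1767
z = (x̄−μ₀)/SE = (56.46−56)/1.1767 = 0.3909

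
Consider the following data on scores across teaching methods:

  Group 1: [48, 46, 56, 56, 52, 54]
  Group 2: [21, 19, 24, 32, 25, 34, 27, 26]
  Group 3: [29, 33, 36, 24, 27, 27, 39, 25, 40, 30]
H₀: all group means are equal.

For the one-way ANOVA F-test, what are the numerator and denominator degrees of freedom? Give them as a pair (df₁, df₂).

degrees of freedom = [2, 21]

k = 3 groups, N = 24 total
df = (k−1, N−k) = (3−1, 24−3) = (2, 21)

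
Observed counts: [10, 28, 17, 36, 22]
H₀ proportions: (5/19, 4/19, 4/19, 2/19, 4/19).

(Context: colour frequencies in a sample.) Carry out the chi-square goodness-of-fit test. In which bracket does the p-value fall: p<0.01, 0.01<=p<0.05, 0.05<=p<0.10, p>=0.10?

p-value bracket: p<0.01

n = 113; E_i = n·p_i = [29.74, 23.79, 23.79, 11.89, 23.79]
χ² = (10−29.74)²/29.74 + (28−23.79)²/23.79 + (17−23.79)²/23.79 + (36−11.89)²/11.89 + (22−23.79)²/23.79 = 64.7677
df = 4
p-value (upper-tail) = 0.00000
→ bracket: p<0.01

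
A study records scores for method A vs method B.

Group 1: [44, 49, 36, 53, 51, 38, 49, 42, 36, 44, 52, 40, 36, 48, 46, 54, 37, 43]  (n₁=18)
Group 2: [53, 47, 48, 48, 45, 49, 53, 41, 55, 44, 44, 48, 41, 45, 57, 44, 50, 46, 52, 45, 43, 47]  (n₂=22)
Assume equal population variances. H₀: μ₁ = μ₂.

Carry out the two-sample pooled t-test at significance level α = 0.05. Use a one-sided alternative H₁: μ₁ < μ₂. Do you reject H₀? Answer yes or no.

reject H₀: yes

x̄₁=44.333, s₁=6.231, n₁=18
x̄₂=47.500, s₂=4.362, n₂=22
s_p² = [17·6.231² + 21·4.362²]/38 = 27.8816
SE = √(s_p²·(1/18+1/22)) = 1.6782
t = (44.333−47.500)/1.6782 = -1.8870
df = 38
p-value (one-sided, H₁ less) = 0.03341
At α=0.05: p < α → reject H₀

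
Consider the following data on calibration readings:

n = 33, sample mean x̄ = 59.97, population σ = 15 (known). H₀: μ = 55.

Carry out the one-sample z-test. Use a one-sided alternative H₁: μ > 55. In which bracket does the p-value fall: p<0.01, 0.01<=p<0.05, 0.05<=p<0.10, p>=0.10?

p-value bracket: 0.01<=p<0.05

SE = σ/√n = 15/√33 = 2.6112
z = (x̄−μ₀)/SE = (59.97−55)/2.6112 = 1.9034
p-value (one-sided, H₁ greater) = 0.02850
→ bracket: 0.01<=p<0.05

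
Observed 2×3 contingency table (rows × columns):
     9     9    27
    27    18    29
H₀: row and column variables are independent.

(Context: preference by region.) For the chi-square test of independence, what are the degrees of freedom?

degrees of freedom = 2

df = (r−1)(c−1) = (2−1)·(3−1) = 2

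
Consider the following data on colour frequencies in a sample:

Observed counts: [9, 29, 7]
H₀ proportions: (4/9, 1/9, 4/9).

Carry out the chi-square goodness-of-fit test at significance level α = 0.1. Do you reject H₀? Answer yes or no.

reject H₀: yes

n = 45; E_i = n·p_i = [20.00, 5.00, 20.00]
χ² = (9−20.00)²/20.00 + (29−5.00)²/5.00 + (7−20.00)²/20.00 = 129.7000
df = 2
p-value (upper-tail) = 0.00000
At α=0.1: p < α → reject H₀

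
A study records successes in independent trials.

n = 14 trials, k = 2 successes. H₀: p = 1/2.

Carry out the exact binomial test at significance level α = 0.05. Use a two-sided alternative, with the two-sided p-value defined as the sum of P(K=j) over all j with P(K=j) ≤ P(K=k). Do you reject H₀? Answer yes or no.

reject H₀: yes

Exact binomial: n=14, k=2, p₀=1/2=0.5000
P(X=j) = C(n,j)·p₀^j·(1−p₀)^(n−j); p = Σ P(X=j) over j with P(X=j) ≤ P(X=2)
p-value (two-sided) = 0.01294
At α=0.05: p < α → reject H₀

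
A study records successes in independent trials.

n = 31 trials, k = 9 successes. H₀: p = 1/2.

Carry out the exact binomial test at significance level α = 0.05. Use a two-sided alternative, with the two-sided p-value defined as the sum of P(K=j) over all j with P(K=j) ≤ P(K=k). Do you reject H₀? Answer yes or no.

Exact binomial: n=31, k=9, p₀=1/2=0.5000
P(X=j) = C(n,j)·p₀^j·(1−p₀)^(n−j); p = Σ P(X=j) over j with P(X=j) ≤ P(X=9)
p-value (two-sided) = 0.02945
At α=0.05: p < α → reject H₀

reject H₀: yes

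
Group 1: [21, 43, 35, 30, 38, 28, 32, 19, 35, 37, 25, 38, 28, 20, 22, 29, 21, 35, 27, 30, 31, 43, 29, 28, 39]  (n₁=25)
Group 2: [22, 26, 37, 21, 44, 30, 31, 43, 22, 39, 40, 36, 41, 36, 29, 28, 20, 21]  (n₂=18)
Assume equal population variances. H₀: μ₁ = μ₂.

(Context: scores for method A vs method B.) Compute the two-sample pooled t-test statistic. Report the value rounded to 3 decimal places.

test statistic = -0.397

x̄₁=30.520, s₁=6.965, n₁=25
x̄₂=31.444, s₂=8.269, n₂=18
s_p² = [24·6.965² + 17·8.269²]/41 = 56.7484
SE = √(s_p²·(1/25+1/18)) = 2.3287
t = (30.520−31.444)/2.3287 = -0.3970
df = 41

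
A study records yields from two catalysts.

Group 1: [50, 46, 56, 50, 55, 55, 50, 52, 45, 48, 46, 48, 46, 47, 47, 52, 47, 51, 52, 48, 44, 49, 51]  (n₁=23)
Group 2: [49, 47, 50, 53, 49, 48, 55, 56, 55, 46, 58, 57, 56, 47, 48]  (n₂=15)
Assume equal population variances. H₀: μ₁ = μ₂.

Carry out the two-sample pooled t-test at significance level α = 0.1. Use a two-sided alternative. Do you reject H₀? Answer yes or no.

reject H₀: yes

x̄₁=49.348, s₁=3.298, n₁=23
x̄₂=51.600, s₂=4.222, n₂=15
s_p² = [22·3.298² + 14·4.222²]/36 = 13.5783
SE = √(s_p²·(1/23+1/15)) = 1.2229
t = (49.348−51.600)/1.2229 = -1.8416
df = 36
p-value (two-sided) = 0.07378
At α=0.1: p < α → reject H₀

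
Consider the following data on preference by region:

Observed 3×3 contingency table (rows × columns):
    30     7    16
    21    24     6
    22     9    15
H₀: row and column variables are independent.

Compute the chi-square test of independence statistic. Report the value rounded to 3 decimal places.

test statistic = 18.977

Row totals [53, 51, 46], col totals [73, 40, 37], n=150
χ² = (30−25.79)²/25.79 + (7−14.13)²/14.13 + (16−13.07)²/13.07 + (21−24.82)²/24.82 + (24−13.60)²/13.60 + (6−12.58)²/12.58 + (22−22.39)²/22.39 + (9−12.27)²/12.27 + (15−11.35)²/11.35 = 18.9770
df = 4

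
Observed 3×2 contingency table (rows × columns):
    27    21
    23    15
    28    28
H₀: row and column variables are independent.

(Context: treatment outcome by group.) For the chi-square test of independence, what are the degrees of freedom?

df = (r−1)(c−1) = (3−1)·(2−1) = 2

degrees of freedom = 2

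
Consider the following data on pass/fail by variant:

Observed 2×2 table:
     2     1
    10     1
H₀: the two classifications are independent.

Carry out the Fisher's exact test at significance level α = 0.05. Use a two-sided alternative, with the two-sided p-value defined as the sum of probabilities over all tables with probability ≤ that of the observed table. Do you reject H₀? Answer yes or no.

Margins: r₁=3, r₂=11, c₁=12, c₂=2, n=14
p_obs = C(3,2)·C(11,10)/C(14,12); sum pmf over tables with pmf ≤ p_obs
p-value (two-sided) = 0.39560
At α=0.05: p ≥ α → fail to reject H₀

reject H₀: no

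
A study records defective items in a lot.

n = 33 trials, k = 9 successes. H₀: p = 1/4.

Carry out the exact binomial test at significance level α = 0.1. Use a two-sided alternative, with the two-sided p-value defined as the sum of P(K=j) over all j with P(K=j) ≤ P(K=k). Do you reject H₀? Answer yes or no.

Exact binomial: n=33, k=9, p₀=1/4=0.2500
P(X=j) = C(n,j)·p₀^j·(1−p₀)^(n−j); p = Σ P(X=j) over j with P(X=j) ≤ P(X=9)
p-value (two-sided) = 0.84057
At α=0.1: p ≥ α → fail to reject H₀

reject H₀: no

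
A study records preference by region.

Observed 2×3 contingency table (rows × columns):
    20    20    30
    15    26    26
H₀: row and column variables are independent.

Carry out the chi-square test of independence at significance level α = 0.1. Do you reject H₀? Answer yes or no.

Row totals [70, 67], col totals [35, 46, 56], n=137
χ² = (20−17.88)²/17.88 + (20−23.50)²/23.50 + (30−28.61)²/28.61 + (15−17.12)²/17.12 + (26−22.50)²/22.50 + (26−27.39)²/27.39 = 1.7177
df = 2
p-value (upper-tail) = 0.42364
At α=0.1: p ≥ α → fail to reject H₀

reject H₀: no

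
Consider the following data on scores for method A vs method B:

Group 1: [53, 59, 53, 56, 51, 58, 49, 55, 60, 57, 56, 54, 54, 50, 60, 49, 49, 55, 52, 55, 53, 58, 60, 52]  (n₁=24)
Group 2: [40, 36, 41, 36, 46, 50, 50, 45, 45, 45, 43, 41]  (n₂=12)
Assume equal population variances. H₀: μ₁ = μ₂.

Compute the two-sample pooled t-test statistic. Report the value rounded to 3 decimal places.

test statistic = 8.168

x̄₁=54.500, s₁=3.551, n₁=24
x̄₂=43.167, s₂=4.609, n₂=12
s_p² = [23·3.551² + 11·4.609²]/34 = 15.4020
SE = √(s_p²·(1/24+1/12)) = 1.3875
t = (54.500−43.167)/1.3875 = 8.1680
df = 34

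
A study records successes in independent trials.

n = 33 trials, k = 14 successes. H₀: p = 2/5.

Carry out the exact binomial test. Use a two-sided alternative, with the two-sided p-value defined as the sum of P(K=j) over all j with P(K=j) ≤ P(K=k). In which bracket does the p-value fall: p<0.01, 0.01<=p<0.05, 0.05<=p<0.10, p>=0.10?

Exact binomial: n=33, k=14, p₀=2/5=0.4000
P(X=j) = C(n,j)·p₀^j·(1−p₀)^(n−j); p = Σ P(X=j) over j with P(X=j) ≤ P(X=14)
p-value (two-sided) = 0.85937
→ bracket: p>=0.10

p-value bracket: p>=0.10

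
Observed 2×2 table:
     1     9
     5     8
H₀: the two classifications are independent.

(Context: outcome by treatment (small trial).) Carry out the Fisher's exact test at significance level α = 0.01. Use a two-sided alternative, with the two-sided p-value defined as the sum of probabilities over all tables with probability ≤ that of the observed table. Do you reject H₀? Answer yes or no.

Margins: r₁=10, r₂=13, c₁=6, c₂=17, n=23
p_obs = C(10,1)·C(13,5)/C(23,6); sum pmf over tables with pmf ≤ p_obs
p-value (two-sided) = 0.17902
At α=0.01: p ≥ α → fail to reject H₀

reject H₀: no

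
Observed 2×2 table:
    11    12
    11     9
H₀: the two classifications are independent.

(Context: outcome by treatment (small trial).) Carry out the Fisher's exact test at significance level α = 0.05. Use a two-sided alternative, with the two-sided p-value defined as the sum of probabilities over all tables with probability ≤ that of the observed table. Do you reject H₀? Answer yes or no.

Margins: r₁=23, r₂=20, c₁=22, c₂=21, n=43
p_obs = C(23,11)·C(20,11)/C(43,22); sum pmf over tables with pmf ≤ p_obs
p-value (two-sided) = 0.76255
At α=0.05: p ≥ α → fail to reject H₀

reject H₀: no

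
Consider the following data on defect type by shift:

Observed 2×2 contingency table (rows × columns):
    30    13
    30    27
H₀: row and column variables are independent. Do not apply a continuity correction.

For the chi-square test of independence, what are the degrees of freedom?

df = (r−1)(c−1) = (2−1)·(2−1) = 1

degrees of freedom = 1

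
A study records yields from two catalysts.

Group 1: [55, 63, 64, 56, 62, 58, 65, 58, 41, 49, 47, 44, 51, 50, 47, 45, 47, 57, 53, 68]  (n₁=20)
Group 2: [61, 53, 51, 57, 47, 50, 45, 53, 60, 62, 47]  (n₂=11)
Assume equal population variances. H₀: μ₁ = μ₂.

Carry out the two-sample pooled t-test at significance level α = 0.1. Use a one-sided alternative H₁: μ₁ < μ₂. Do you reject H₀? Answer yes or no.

reject H₀: no

x̄₁=54.000, s₁=7.800, n₁=20
x̄₂=53.273, s₂=5.985, n₂=11
s_p² = [19·7.800² + 10·5.985²]/29 = 52.2132
SE = √(s_p²·(1/20+1/11)) = 2.7124
t = (54.000−53.273)/2.7124 = 0.2681
df = 29
p-value (one-sided, H₁ less) = 0.60475
At α=0.1: p ≥ α → fail to reject H₀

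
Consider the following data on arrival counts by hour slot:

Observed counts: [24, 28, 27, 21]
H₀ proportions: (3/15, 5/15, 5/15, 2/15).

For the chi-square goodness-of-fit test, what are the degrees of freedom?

df = k − 1 = 4 − 1 = 3

degrees of freedom = 3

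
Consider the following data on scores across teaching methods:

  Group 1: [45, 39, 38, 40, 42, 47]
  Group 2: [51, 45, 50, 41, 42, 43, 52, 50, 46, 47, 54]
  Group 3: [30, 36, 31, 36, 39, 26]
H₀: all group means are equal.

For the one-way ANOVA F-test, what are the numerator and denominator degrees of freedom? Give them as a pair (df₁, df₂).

degrees of freedom = [2, 20]

k = 3 groups, N = 23 total
df = (k−1, N−k) = (3−1, 23−3) = (2, 20)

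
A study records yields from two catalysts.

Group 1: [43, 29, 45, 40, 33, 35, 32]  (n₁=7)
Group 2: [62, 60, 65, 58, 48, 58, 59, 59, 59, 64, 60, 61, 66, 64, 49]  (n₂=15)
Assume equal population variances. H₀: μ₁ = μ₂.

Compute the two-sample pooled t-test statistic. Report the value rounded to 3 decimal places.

x̄₁=36.714, s₁=6.020, n₁=7
x̄₂=59.467, s₂=5.139, n₂=15
s_p² = [6·6.020² + 14·5.139²]/20 = 29.3581
SE = √(s_p²·(1/7+1/15)) = 2.4802
t = (36.714−59.467)/2.4802 = -9.1737
df = 20

test statistic = -9.174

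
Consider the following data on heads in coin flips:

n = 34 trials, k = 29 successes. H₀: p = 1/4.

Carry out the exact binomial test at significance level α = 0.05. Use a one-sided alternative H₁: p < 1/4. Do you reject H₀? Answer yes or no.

reject H₀: no

Exact binomial: n=34, k=29, p₀=1/4=0.2500
P(X≤29) from Σ C(n,i)·p₀^i·(1−p₀)^(n−i)
p-value (one-sided, H₁ less) = 1.00000
At α=0.05: p ≥ α → fail to reject H₀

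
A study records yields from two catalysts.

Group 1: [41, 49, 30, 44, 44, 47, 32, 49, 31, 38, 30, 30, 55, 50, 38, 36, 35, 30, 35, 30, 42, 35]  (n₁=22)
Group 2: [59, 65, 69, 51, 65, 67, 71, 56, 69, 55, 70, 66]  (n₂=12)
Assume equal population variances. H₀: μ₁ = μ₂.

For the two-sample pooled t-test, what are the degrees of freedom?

degrees of freedom = 32

df = n₁ + n₂ − 2 = 22 + 12 − 2 = 32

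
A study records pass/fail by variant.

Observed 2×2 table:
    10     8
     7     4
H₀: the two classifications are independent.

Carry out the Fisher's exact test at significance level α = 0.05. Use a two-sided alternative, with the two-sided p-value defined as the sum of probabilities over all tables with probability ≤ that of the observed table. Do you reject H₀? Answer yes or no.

Margins: r₁=18, r₂=11, c₁=17, c₂=12, n=29
p_obs = C(18,10)·C(11,7)/C(29,17); sum pmf over tables with pmf ≤ p_obs
p-value (two-sided) = 0.71669
At α=0.05: p ≥ α → fail to reject H₀

reject H₀: no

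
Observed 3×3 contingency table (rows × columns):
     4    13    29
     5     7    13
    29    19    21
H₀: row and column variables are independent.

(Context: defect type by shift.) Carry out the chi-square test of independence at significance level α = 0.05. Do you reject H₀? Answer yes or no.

Row totals [46, 25, 69], col totals [38, 39, 63], n=140
χ² = (4−12.49)²/12.49 + (13−12.81)²/12.81 + (29−20.70)²/20.70 + (5−6.79)²/6.79 + (7−6.96)²/6.96 + (13−11.25)²/11.25 + (29−18.73)²/18.73 + (19−19.22)²/19.22 + (21−31.05)²/31.05 = 18.7289
df = 4
p-value (upper-tail) = 0.00089
At α=0.05: p < α → reject H₀

reject H₀: yes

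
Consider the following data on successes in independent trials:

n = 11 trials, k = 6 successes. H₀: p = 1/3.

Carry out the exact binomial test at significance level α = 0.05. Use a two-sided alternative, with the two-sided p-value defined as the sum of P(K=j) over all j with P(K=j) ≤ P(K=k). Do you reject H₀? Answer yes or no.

reject H₀: no

Exact binomial: n=11, k=6, p₀=1/3=0.3333
P(X=j) = C(n,j)·p₀^j·(1−p₀)^(n−j); p = Σ P(X=j) over j with P(X=j) ≤ P(X=6)
p-value (two-sided) = 0.19723
At α=0.05: p ≥ α → fail to reject H₀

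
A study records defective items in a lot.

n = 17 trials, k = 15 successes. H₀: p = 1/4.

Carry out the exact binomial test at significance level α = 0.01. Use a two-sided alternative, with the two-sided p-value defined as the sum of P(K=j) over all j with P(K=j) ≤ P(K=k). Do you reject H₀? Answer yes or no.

reject H₀: yes

Exact binomial: n=17, k=15, p₀=1/4=0.2500
P(X=j) = C(n,j)·p₀^j·(1−p₀)^(n−j); p = Σ P(X=j) over j with P(X=j) ≤ P(X=15)
p-value (two-sided) = 0.00000
At α=0.01: p < α → reject H₀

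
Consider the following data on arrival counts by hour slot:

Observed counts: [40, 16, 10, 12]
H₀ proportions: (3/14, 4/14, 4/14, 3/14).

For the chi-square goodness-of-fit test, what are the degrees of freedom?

df = k − 1 = 4 − 1 = 3

degrees of freedom = 3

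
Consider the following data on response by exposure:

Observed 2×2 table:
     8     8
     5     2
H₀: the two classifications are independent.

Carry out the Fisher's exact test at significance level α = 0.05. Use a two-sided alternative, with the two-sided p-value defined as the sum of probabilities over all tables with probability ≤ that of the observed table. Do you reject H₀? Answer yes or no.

reject H₀: no

Margins: r₁=16, r₂=7, c₁=13, c₂=10, n=23
p_obs = C(16,8)·C(7,5)/C(23,13); sum pmf over tables with pmf ≤ p_obs
p-value (two-sided) = 0.40503
At α=0.05: p ≥ α → fail to reject H₀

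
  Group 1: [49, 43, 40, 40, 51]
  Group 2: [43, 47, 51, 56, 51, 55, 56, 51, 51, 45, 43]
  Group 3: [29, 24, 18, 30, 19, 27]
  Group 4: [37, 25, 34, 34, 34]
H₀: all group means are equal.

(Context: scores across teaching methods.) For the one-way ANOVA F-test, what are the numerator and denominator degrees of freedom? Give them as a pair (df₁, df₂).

degrees of freedom = [3, 23]

k = 4 groups, N = 27 total
df = (k−1, N−k) = (4−1, 27−4) = (3, 23)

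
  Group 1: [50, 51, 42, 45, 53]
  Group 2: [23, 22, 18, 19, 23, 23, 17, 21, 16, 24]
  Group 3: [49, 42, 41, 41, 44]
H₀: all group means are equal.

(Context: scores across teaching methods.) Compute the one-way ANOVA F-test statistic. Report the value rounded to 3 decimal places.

test statistic = 135.765

Group means [48.20, 20.60, 43.40], grand mean 33.200
SSB = Σnᵢ(x̄ᵢ−x̄)² = 3232.800; SSW = ΣΣ(x−x̄ᵢ)² = 202.400
MSB = 3232.800/2 = 1616.4000; MSW = 202.400/17 = 11.9059
F = MSB/MSW = 135.7648
df = (2, 17)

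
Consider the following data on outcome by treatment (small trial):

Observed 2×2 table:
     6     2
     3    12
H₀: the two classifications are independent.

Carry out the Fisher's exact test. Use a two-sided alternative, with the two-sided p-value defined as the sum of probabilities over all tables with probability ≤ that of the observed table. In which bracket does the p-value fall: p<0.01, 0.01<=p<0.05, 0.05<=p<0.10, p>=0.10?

p-value bracket: 0.01<=p<0.05

Margins: r₁=8, r₂=15, c₁=9, c₂=14, n=23
p_obs = C(8,6)·C(15,3)/C(23,9); sum pmf over tables with pmf ≤ p_obs
p-value (two-sided) = 0.02276
→ bracket: 0.01<=p<0.05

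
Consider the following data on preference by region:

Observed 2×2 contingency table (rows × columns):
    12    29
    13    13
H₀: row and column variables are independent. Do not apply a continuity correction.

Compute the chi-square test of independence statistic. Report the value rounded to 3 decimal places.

Row totals [41, 26], col totals [25, 42], n=67
χ² = (12−15.30)²/15.30 + (29−25.70)²/25.70 + (13−9.70)²/9.70 + (13−16.30)²/16.30 = 2.9236
df = 1

test statistic = 2.924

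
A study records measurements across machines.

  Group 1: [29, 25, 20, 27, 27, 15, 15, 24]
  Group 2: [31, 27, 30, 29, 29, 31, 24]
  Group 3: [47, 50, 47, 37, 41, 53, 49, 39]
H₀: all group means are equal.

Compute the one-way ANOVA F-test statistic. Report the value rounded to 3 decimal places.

test statistic = 46.058

Group means [22.75, 28.71, 45.38], grand mean 32.435
SSB = Σnᵢ(x̄ᵢ−x̄)² = 2186.849; SSW = ΣΣ(x−x̄ᵢ)² = 474.804
MSB = 2186.849/2 = 1093.4243; MSW = 474.804/20 = 23.7402
F = MSB/MSW = 46.0580
df = (2, 20)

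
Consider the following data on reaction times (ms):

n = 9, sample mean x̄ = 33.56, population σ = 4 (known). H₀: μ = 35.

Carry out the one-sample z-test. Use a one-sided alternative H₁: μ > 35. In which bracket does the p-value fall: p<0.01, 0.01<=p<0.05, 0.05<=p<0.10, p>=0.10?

p-value bracket: p>=0.10

SE = σ/√n = 4/√9 = 1.3333
z = (x̄−μ₀)/SE = (33.56−35)/1.3333 = -1.0800
p-value (one-sided, H₁ greater) = 0.85993
→ bracket: p>=0.10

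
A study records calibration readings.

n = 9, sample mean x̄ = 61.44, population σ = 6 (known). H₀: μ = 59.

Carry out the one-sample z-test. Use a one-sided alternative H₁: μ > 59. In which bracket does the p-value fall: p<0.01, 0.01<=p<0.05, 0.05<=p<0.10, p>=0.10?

SE = σ/√n = 6/√9 = 2.0000
z = (x̄−μ₀)/SE = (61.44−59)/2.0000 = 1.2200
p-value (one-sided, H₁ greater) = 0.11123
→ bracket: p>=0.10

p-value bracket: p>=0.10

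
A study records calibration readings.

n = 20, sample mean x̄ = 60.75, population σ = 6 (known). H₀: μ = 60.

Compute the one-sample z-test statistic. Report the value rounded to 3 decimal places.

SE = σ/√n = 6/√20 = 1.3416
z = (x̄−μ₀)/SE = (60.75−60)/1.3416 = 0.5590

test statistic = 0.559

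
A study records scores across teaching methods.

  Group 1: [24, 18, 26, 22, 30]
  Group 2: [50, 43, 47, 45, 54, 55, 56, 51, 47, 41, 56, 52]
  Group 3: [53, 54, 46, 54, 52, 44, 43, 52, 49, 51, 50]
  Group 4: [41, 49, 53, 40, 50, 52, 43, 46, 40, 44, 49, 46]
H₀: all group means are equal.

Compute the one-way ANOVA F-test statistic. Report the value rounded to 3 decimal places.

test statistic = 43.747

Group means [24.00, 49.75, 49.82, 46.08], grand mean 45.450
SSB = Σnᵢ(x̄ᵢ−x̄)² = 2737.097; SSW = ΣΣ(x−x̄ᵢ)² = 750.803
MSB = 2737.097/3 = 912.3657; MSW = 750.803/36 = 20.8556
F = MSB/MSW = 43.7467
df = (3, 36)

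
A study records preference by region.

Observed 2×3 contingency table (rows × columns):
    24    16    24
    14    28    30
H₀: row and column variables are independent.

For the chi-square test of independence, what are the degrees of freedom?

degrees of freedom = 2

df = (r−1)(c−1) = (2−1)·(3−1) = 2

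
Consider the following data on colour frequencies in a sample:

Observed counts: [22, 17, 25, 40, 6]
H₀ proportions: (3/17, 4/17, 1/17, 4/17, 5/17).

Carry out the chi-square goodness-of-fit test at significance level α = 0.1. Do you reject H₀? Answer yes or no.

n = 110; E_i = n·p_i = [19.41, 25.88, 6.47, 25.88, 32.35]
χ² = (22−19.41)²/19.41 + (17−25.88)²/25.88 + (25−6.47)²/6.47 + (40−25.88)²/25.88 + (6−32.35)²/32.35 = 85.6211
df = 4
p-value (upper-tail) = 0.00000
At α=0.1: p < α → reject H₀

reject H₀: yes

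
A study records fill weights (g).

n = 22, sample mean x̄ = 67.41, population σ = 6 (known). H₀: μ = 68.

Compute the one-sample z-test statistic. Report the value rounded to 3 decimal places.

SE = σ/√n = 6/√22 = 1.2792
z = (x̄−μ₀)/SE = (67.41−68)/1.2792 = -0.4612

test statistic = -0.461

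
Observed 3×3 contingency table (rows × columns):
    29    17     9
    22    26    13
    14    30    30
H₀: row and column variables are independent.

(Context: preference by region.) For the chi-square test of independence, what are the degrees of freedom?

degrees of freedom = 4

df = (r−1)(c−1) = (3−1)·(3−1) = 4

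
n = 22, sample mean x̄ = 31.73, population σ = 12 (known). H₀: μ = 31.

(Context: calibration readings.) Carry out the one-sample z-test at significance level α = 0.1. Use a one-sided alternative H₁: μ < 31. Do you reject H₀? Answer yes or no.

reject H₀: no

SE = σ/√n = 12/√22 = 2.5584
z = (x̄−μ₀)/SE = (31.73−31)/2.5584 = 0.2853
p-value (one-sided, H₁ less) = 0.61231
At α=0.1: p ≥ α → fail to reject H₀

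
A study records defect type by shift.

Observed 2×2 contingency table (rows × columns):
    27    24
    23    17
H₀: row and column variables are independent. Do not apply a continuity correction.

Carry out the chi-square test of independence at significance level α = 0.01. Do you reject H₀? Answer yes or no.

reject H₀: no

Row totals [51, 40], col totals [50, 41], n=91
χ² = (27−28.02)²/28.02 + (24−22.98)²/22.98 + (23−21.98)²/21.98 + (17−18.02)²/18.02 = 0.1882
df = 1
p-value (upper-tail) = 0.66442
At α=0.01: p ≥ α → fail to reject H₀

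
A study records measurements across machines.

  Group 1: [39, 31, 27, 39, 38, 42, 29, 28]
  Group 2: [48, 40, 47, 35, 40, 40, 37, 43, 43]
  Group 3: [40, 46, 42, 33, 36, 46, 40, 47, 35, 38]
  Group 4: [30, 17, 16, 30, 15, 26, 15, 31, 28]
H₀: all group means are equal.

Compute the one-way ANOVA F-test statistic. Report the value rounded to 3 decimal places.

Group means [34.12, 41.44, 40.30, 23.11], grand mean 34.917
SSB = Σnᵢ(x̄ᵢ−x̄)² = 1932.664; SSW = ΣΣ(x−x̄ᵢ)² = 1022.086
MSB = 1932.664/3 = 644.2213; MSW = 1022.086/32 = 31.9402
F = MSB/MSW = 20.1696
df = (3, 32)

test statistic = 20.170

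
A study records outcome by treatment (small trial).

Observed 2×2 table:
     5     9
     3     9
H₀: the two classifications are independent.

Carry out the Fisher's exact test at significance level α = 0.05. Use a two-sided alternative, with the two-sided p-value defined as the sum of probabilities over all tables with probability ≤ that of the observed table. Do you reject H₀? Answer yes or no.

Margins: r₁=14, r₂=12, c₁=8, c₂=18, n=26
p_obs = C(14,5)·C(12,3)/C(26,8); sum pmf over tables with pmf ≤ p_obs
p-value (two-sided) = 0.68284
At α=0.05: p ≥ α → fail to reject H₀

reject H₀: no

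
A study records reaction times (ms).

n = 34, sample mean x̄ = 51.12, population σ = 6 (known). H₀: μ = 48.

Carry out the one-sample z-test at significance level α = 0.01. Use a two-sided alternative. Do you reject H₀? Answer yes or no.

reject H₀: yes

SE = σ/√n = 6/√34 = 1.0290
z = (x̄−μ₀)/SE = (51.12−48)/1.0290 = 3.0321
p-value (two-sided) = 0.00243
At α=0.01: p < α → reject H₀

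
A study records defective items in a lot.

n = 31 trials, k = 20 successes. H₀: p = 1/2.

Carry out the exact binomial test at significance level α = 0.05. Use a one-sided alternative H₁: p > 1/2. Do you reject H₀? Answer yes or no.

reject H₀: no

Exact binomial: n=31, k=20, p₀=1/2=0.5000
P(X≥20) from Σ C(n,i)·p₀^i·(1−p₀)^(n−i)
p-value (one-sided, H₁ greater) = 0.07481
At α=0.05: p ≥ α → fail to reject H₀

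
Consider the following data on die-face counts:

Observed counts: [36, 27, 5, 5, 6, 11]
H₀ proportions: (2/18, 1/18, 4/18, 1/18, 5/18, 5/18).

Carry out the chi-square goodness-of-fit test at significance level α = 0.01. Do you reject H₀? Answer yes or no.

reject H₀: yes

n = 90; E_i = n·p_i = [10.00, 5.00, 20.00, 5.00, 25.00, 25.00]
χ² = (36−10.00)²/10.00 + (27−5.00)²/5.00 + (5−20.00)²/20.00 + (5−5.00)²/5.00 + (6−25.00)²/25.00 + (11−25.00)²/25.00 = 197.9300
df = 5
p-value (upper-tail) = 0.00000
At α=0.01: p < α → reject H₀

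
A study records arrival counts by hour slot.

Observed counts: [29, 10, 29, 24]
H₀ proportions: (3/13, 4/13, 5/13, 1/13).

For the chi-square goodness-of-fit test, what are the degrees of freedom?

degrees of freedom = 3

df = k − 1 = 4 − 1 = 3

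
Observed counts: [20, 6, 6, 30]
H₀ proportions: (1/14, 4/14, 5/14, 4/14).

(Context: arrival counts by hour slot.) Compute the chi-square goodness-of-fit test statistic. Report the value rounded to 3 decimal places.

n = 62; E_i = n·p_i = [4.43, 17.71, 22.14, 17.71]
χ² = (20−4.43)²/4.43 + (6−17.71)²/17.71 + (6−22.14)²/22.14 + (30−17.71)²/17.71 = 82.7871
df = 3

test statistic = 82.787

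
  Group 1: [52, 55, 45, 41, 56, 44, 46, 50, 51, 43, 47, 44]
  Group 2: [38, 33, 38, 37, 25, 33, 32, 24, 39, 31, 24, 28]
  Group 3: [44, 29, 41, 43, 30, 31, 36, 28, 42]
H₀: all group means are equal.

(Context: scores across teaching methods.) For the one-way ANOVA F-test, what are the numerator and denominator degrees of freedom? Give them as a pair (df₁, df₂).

k = 3 groups, N = 33 total
df = (k−1, N−k) = (3−1, 33−3) = (2, 30)

degrees of freedom = [2, 30]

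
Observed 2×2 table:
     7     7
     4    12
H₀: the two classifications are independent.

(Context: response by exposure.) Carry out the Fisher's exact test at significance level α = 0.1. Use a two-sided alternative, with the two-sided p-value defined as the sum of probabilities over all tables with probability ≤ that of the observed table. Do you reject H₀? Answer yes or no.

Margins: r₁=14, r₂=16, c₁=11, c₂=19, n=30
p_obs = C(14,7)·C(16,4)/C(30,11); sum pmf over tables with pmf ≤ p_obs
p-value (two-sided) = 0.25677
At α=0.1: p ≥ α → fail to reject H₀

reject H₀: no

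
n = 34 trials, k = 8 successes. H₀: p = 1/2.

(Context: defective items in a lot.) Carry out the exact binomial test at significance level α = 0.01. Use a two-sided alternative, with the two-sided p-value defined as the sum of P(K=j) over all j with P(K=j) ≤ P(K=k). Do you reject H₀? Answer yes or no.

reject H₀: yes

Exact binomial: n=34, k=8, p₀=1/2=0.5000
P(X=j) = C(n,j)·p₀^j·(1−p₀)^(n−j); p = Σ P(X=j) over j with P(X=j) ≤ P(X=8)
p-value (two-sided) = 0.00294
At α=0.01: p < α → reject H₀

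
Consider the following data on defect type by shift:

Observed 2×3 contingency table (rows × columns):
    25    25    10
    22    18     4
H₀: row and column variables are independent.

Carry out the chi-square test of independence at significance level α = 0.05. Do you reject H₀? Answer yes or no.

reject H₀: no

Row totals [60, 44], col totals [47, 43, 14], n=104
χ² = (25−27.12)²/27.12 + (25−24.81)²/24.81 + (10−8.08)²/8.08 + (22−19.88)²/19.88 + (18−18.19)²/18.19 + (4−5.92)²/5.92 = 1.4758
df = 2
p-value (upper-tail) = 0.47811
At α=0.05: p ≥ α → fail to reject H₀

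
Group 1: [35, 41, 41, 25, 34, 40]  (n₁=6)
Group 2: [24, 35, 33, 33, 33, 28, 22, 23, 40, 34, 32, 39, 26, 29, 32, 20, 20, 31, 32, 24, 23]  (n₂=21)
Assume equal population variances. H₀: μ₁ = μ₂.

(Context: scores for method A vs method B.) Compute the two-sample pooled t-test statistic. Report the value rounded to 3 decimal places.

x̄₁=36.000, s₁=6.197, n₁=6
x̄₂=29.190, s₂=5.930, n₂=21
s_p² = [5·6.197² + 20·5.930²]/25 = 35.8095
SE = √(s_p²·(1/6+1/21)) = 2.7701
t = (36.000−29.190)/2.7701 = 2.4582
df = 25

test statistic = 2.458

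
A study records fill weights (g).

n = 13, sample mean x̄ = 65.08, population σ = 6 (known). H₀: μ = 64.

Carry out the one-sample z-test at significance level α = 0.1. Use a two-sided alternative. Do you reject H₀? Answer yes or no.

reject H₀: no

SE = σ/√n = 6/√13 = 1.6641
z = (x̄−μ₀)/SE = (65.08−64)/1.6641 = 0.6490
p-value (two-sided) = 0.51634
At α=0.1: p ≥ α → fail to reject H₀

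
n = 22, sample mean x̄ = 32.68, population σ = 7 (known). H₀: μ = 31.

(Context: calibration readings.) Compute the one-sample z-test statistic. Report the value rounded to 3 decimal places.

SE = σ/√n = 7/√22 = 1.4924
z = (x̄−μ₀)/SE = (32.68−31)/1.4924 = 1.1257

test statistic = 1.126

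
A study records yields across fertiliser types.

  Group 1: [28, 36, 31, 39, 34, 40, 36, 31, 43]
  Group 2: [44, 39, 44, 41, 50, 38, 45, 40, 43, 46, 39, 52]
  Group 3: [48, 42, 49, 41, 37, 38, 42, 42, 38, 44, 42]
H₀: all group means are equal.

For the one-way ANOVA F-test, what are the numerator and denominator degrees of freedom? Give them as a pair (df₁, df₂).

k = 3 groups, N = 32 total
df = (k−1, N−k) = (3−1, 32−3) = (2, 29)

degrees of freedom = [2, 29]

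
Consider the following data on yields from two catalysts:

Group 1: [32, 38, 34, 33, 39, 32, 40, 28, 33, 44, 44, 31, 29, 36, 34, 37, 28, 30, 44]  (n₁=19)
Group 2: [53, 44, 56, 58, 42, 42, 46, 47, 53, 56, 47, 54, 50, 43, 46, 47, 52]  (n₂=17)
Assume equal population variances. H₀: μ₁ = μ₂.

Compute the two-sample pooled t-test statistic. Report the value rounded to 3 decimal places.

test statistic = -8.066

x̄₁=35.053, s₁=5.275, n₁=19
x̄₂=49.176, s₂=5.211, n₂=17
s_p² = [18·5.275² + 16·5.211²]/34 = 27.5123
SE = √(s_p²·(1/19+1/17)) = 1.7511
t = (35.053−49.176)/1.7511 = -8.0657
df = 34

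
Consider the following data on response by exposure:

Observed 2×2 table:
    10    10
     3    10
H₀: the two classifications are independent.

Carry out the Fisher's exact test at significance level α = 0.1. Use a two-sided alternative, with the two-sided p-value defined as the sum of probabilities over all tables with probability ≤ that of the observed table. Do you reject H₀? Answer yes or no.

reject H₀: no

Margins: r₁=20, r₂=13, c₁=13, c₂=20, n=33
p_obs = C(20,10)·C(13,3)/C(33,13); sum pmf over tables with pmf ≤ p_obs
p-value (two-sided) = 0.15949
At α=0.1: p ≥ α → fail to reject H₀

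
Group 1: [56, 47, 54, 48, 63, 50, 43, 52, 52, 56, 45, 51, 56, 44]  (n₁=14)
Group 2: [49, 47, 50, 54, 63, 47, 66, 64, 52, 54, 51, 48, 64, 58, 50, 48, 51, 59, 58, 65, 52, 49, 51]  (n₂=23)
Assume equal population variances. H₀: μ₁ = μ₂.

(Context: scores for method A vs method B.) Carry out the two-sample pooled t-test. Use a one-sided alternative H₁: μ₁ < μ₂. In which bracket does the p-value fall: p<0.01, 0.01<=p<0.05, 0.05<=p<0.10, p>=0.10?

p-value bracket: 0.05<=p<0.10

x̄₁=51.214, s₁=5.577, n₁=14
x̄₂=54.348, s₂=6.350, n₂=23
s_p² = [13·5.577² + 22·6.350²]/35 = 36.9021
SE = √(s_p²·(1/14+1/23)) = 2.0592
t = (51.214−54.348)/2.0592 = -1.5217
df = 35
p-value (one-sided, H₁ less) = 0.06853
→ bracket: 0.05<=p<0.10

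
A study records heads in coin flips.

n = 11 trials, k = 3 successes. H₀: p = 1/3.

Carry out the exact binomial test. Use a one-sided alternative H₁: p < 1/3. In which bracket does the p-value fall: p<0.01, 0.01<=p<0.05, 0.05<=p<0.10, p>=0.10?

Exact binomial: n=11, k=3, p₀=1/3=0.3333
P(X≤3) from Σ C(n,i)·p₀^i·(1−p₀)^(n−i)
p-value (one-sided, H₁ less) = 0.47256
→ bracket: p>=0.10

p-value bracket: p>=0.10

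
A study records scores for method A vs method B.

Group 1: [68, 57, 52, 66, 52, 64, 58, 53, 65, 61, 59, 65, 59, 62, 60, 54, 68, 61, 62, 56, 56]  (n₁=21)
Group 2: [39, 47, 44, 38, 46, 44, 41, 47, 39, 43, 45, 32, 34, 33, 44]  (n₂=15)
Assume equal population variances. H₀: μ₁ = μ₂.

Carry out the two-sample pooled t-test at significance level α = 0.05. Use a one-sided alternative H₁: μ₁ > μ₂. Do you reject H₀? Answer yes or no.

reject H₀: yes

x̄₁=59.905, s₁=4.999, n₁=21
x̄₂=41.067, s₂=5.035, n₂=15
s_p² = [20·4.999² + 14·5.035²]/34 = 25.1395
SE = √(s_p²·(1/21+1/15)) = 1.6950
t = (59.905−41.067)/1.6950 = 11.1138
df = 34
p-value (one-sided, H₁ greater) = 0.00000
At α=0.05: p < α → reject H₀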